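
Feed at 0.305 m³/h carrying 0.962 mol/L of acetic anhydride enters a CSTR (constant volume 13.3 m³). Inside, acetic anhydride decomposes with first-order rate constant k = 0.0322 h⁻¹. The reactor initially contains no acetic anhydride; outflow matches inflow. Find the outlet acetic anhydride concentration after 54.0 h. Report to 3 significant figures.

Species balance: V dC/dt = Q C_in − Q C − k V C.
This is linear with rate a = Q/V + k = 0.055132 h⁻¹.
C_ss = Q C_in/(Q + kV) = 0.40014 mol/L; C(t) = C_ss + (C₀ − C_ss) e^(−a t).
C(54.0) = 0.40014 + (-0.40014)·e^(−0.055132·54.0) = 0.40014 + (-0.40014)·0.050938 = 0.37976 mol/L.

0.380 mol/L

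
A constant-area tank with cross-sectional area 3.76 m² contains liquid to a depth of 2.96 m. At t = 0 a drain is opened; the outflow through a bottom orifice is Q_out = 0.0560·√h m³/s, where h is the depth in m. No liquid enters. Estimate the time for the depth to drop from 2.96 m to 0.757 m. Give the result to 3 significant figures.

With no inflow, A dh/dt = −0.0560 √h.
Separate and integrate: 2(√h − √h₀) = −(0.0560/A) t.
t = 2A(√h₀ − √h)/0.0560 = 2·3.76·(√2.96 − √0.757)/0.0560
  = 7.5200 × (1.7205 − 0.87006) / 0.0560 = 114.20 s.

114 s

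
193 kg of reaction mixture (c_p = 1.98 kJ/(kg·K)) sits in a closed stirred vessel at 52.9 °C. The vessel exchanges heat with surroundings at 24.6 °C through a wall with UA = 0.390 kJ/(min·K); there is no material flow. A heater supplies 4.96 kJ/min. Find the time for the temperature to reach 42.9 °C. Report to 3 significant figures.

1010 min

Unsteady energy balance on the tank contents: M c_p dT/dt = −UA(T − T_amb) + Q̇.
τ = M c_p/UA = 979.85 min; T_ss = T_amb + Q̇/UA = 24.6 + 4.96/0.390 = 37.318 °C.
T(t) = T_ss + (T₀ − T_ss)e^(−t/τ); set T = 42.9:
t = −τ ln[(T − T_ss)/(T₀ − T_ss)] = −979.85 · ln(0.35824) = 1005.9 min.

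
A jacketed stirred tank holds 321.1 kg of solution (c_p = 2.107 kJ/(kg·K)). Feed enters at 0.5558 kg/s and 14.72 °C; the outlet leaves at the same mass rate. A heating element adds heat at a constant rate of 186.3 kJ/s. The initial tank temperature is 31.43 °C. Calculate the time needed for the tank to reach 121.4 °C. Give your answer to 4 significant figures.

577.4 s

M c_p dT/dt = ṁ c_p (T_in − T) + Q̇.
τ = M/ṁ = 577.726 s; T_ss = T_in + Q̇/(ṁ c_p) = 173.805 °C.
T(t) = T_ss + (T₀ − T_ss) e^(−t/τ). Set T = 121.4:
e^(−t/τ) = (121.4 − 173.805)/(31.43 − 173.805) = 0.368078
t = −577.726 · ln(0.368078) = 577.414 s.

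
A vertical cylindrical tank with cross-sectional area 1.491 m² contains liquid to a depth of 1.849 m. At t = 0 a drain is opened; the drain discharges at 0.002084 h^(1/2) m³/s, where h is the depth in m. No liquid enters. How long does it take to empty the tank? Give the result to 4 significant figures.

1946 s

A dh/dt = −Q_out = −0.002084 √h.
Separate and integrate: 2(√h − √h₀) = −(0.002084/A) t.
Tank is empty when √h = 0: t_empty = 2A√h₀/0.002084.
t_empty = 2·1.491·√1.849/0.002084 = 2.98200·1.35978/0.002084 = 1945.71 s.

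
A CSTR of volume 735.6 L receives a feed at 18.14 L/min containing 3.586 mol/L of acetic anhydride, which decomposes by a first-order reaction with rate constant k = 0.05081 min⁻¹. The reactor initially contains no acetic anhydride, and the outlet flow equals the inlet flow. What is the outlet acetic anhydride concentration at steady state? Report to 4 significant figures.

V dC/dt = Q(C_in − C) − k V C.
At steady state: 0 = Q C_in − (Q + kV) C_ss, so C_ss = Q C_in/(Q + kV).
C_ss = 18.14·3.586/(18.14 + 0.05081·735.6) = 65.0500/55.5158 = 1.17174 mol/L.

1.172 mol/L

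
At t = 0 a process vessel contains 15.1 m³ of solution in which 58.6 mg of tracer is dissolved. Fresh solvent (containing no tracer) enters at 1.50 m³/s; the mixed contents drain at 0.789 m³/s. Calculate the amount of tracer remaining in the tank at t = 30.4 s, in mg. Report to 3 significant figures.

21.9 mg

Total volume: dV/dt = Q_in − Q_out = 0.71100 m³/s, so V(t) = 15.1 + 0.71100 t and V(30.4) = 36.714 m³.
No tracer enters, so dm/dt = −Q_out · (m/V).
dm/m = −Q_out dt/(V₀ + 0.71100 t); integrating gives ln(m/m₀) = −(Q_out/(Q_in−Q_out)) ln(V/V₀).
m = m₀ (V₀/V)^(Q_out/(Q_in−Q_out)) = 58.6 × (15.1/36.714)^(1.1097) = 21.863 mg.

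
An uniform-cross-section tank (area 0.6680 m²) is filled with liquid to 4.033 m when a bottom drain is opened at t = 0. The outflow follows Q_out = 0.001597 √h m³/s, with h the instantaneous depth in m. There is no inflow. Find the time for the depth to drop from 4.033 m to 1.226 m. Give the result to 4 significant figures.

A dh/dt = −Q_out = −0.001597 √h.
∫ h^(−1/2) dh = −(0.001597/A) ∫ dt, giving 2√h = 2√h₀ − (0.001597/A) t.
t = 2A(√h₀ − √h)/0.001597 = 2·0.6680·(√4.033 − √1.226)/0.001597
  = 1.33600 × (2.00823 − 1.10725) / 0.001597 = 753.735 s.

753.7 s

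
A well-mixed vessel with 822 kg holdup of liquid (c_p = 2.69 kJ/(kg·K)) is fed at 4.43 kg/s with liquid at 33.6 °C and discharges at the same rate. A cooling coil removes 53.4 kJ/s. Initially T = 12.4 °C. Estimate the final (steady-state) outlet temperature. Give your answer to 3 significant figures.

Heat balance on the well-mixed liquid: M c_p dT/dt = ṁ c_p (T_in − T) − 53.4.
At steady state dT/dt = 0 ⇒ T_ss = T_in − Q̇/(ṁ c_p) = 33.6 − 53.4/(4.43·2.69) = 29.119 °C.

29.1 °C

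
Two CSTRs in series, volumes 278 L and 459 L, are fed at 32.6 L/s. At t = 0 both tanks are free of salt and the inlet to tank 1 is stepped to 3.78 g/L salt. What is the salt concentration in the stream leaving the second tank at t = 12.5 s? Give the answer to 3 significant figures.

Time constants: τᵢ = Vᵢ/Q for each well-mixed tank.
τ₁ = 278/32.6 = 8.5276 s; τ₂ = 459/32.6 = 14.080 s.
Solving the cascade with C₁(0)=C₂(0)=0 gives C₂(t) = C_in[1 − (τ₁ e^(−t/τ₁) − τ₂ e^(−t/τ₂))/(τ₁ − τ₂)].
At t = 12.5: e^(−t/τ₁) = 0.23089, e^(−t/τ₂) = 0.41156.
C₂ = 3.78·[1 − (8.5276·0.23089 − 14.080·0.41156)/(-5.5521)] = 3.78·0.31094 = 1.1754 g/L.

1.18 g/L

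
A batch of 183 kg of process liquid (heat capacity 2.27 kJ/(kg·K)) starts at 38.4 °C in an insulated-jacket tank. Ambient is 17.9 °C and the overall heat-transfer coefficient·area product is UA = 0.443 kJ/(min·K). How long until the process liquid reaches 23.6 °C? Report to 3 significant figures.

1200 min

Heat balance on the well-mixed liquid: M c_p dT/dt = −UA(T − T_amb).
τ = M c_p/UA = 937.72 min; T_ss = T_amb = 17.900 °C.
T(t) = T_ss + (T₀ − T_ss)e^(−t/τ); set T = 23.6:
t = −τ ln[(T − T_ss)/(T₀ − T_ss)] = −937.72 · ln(0.27805) = 1200.2 min.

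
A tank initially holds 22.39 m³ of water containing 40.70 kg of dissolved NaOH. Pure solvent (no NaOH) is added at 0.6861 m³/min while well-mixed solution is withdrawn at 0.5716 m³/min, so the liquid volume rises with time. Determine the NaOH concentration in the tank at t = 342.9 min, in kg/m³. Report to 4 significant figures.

0.004204 kg/m³

Let m(t) be the amount of NaOH. Volume: V(t) = V₀ + (Q_in − Q_out) t = 22.39 + 0.114500 t; V(342.9) = 61.6521 m³.
Solute balance: dm/dt = 0 − Q_out C = −Q_out m/V(t).
Separate: dm/m = −Q_out dt/V(t) ⇒ ln(m/m₀) = −(Q_out/(Q_in−Q_out)) ln(V/V₀).
m = m₀ (V₀/V)^(Q_out/(Q_in−Q_out)) = 40.70 × (22.39/61.6521)^(4.99214) = 0.259170 kg.
C = m/V = 0.259170/61.6521 = 0.00420376 kg/m³.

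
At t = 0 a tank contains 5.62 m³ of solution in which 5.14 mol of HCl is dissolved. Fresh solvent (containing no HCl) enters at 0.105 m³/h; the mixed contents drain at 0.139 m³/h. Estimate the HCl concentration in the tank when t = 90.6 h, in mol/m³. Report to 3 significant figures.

0.0787 mol/m³

Let m(t) be the amount of HCl. Volume: V(t) = V₀ + (Q_in − Q_out) t = 5.62 − 0.034000 t; V(90.6) = 2.5396 m³.
No HCl enters, so dm/dt = −Q_out · (m/V).
Separate: dm/m = −Q_out dt/V(t) ⇒ ln(m/m₀) = −(Q_out/(Q_in−Q_out)) ln(V/V₀).
m = m₀ (V₀/V)^(Q_out/(Q_in−Q_out)) = 5.14 × (5.62/2.5396)^(-4.0882) = 0.19982 mol.
C = m/V = 0.19982/2.5396 = 0.078682 mol/m³.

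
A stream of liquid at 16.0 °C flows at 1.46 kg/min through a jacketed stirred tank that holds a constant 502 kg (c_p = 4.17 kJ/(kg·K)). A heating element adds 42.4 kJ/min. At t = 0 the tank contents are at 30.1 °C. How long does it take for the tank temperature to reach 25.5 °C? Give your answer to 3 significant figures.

356 min

M c_p dT/dt = ṁ c_p (T_in − T) + Q̇.
τ = M/ṁ = 343.84 min; T_ss = T_in + Q̇/(ṁ c_p) = 22.964 °C.
T(t) = T_ss + (T₀ − T_ss) e^(−t/τ). Set T = 25.5:
e^(−t/τ) = (25.5 − 22.964)/(30.1 − 22.964) = 0.35535
t = −343.84 · ln(0.35535) = 355.75 min.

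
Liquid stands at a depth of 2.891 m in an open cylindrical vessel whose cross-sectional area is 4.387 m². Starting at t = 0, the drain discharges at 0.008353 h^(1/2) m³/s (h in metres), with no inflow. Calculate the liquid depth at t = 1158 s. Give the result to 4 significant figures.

0.3574 m

With no inflow, A dh/dt = −0.008353 √h.
This is separable: 2 d(√h)/dt = −0.008353/A, so √h = √h₀ − (0.008353/(2A)) t.
√h = √2.891 − 0.008353·1158/(2·4.387) = 1.70029 − 1.10244 = 0.597858.
h = 0.597858² = 0.357434 m.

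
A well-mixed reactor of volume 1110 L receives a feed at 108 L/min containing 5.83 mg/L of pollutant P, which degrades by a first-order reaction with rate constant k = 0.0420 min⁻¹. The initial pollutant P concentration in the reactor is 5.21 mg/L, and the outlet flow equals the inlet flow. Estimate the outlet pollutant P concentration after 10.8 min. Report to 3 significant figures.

4.32 mg/L

Accumulation = in − out − consumed: V dC/dt = Q C_in − Q C − k V C.
dC/dt = (Q/V) C_in − (Q/V + k) C; effective rate a = Q/V + k = 0.097297 + 0.0420 = 0.13930 min⁻¹.
C_ss = Q C_in/(Q + kV) = 4.0722 mg/L; C(t) = C_ss + (C₀ − C_ss) e^(−a t).
C(10.8) = 4.0722 + (1.1378)·e^(−0.13930·10.8) = 4.0722 + (1.1378)·0.22215 = 4.3249 mg/L.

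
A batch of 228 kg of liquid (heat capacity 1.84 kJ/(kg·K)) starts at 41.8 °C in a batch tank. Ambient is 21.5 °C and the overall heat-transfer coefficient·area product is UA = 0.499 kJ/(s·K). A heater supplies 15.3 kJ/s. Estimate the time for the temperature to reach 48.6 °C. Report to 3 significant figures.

898 s

M c_p dT/dt = −UA(T − T_amb) + Q̇.
τ = M c_p/UA = 840.72 s; T_ss = T_amb + Q̇/UA = 21.5 + 15.3/0.499 = 52.161 °C.
T(t) = T_ss + (T₀ − T_ss)e^(−t/τ); set T = 48.6:
t = −τ ln[(T − T_ss)/(T₀ − T_ss)] = −840.72 · ln(0.34371) = 897.85 s.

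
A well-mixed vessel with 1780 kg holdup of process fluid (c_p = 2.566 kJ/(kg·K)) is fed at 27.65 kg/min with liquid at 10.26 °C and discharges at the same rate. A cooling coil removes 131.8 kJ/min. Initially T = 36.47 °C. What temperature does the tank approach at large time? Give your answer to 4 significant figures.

Heat balance on the well-mixed liquid: M c_p dT/dt = ṁ c_p (T_in − T) − 131.8.
At steady state dT/dt = 0 ⇒ T_ss = T_in − Q̇/(ṁ c_p) = 10.26 − 131.8/(27.65·2.566) = 8.40235 °C.

8.402 °C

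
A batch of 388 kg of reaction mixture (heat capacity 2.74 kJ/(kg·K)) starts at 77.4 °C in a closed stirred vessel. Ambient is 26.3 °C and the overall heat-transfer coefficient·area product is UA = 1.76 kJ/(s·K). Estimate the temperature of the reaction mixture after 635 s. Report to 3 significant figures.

44.2 °C

M c_p dT/dt = −UA(T − T_amb).
dT/dt = (T_ss − T)/τ with T_ss = T_amb = 26.300 °C, τ = M c_p/UA = 388·2.74/1.76 = 604.05 s.
Solution: T(t) = T_ss + (T₀ − T_ss) e^(−t/τ).
T(635) = 26.300 + (51.100)·0.34950 = 44.160 °C.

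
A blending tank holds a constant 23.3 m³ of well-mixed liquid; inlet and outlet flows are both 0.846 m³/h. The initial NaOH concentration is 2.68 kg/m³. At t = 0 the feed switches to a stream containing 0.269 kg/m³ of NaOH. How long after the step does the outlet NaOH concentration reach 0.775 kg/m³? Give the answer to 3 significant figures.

43.0 h

Species balance: V dC/dt = Q(C_in − C) ⇒ τ = V/Q = 27.541 h.
C(t) = C_in + (C₀ − C_in) e^(−t/τ). Set C = 0.775 and solve for t:
e^(−t/τ) = (C − C_in)/(C₀ − C_in) = (0.775 − 0.269)/(2.68 − 0.269) = 0.20987
t = −τ ln(…) = 27.541 × 1.5613 = 42.999 h.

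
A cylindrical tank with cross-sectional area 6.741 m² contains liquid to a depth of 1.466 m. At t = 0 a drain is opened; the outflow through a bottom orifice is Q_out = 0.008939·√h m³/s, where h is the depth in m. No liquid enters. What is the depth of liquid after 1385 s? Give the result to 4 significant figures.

A dh/dt = −Q_out = −0.008939 √h.
∫ h^(−1/2) dh = −(0.008939/A) ∫ dt, giving 2√h = 2√h₀ − (0.008939/A) t.
√h = √1.466 − 0.008939·1385/(2·6.741) = 1.21078 − 0.918300 = 0.292485.
h = 0.292485² = 0.0855476 m.

0.08555 m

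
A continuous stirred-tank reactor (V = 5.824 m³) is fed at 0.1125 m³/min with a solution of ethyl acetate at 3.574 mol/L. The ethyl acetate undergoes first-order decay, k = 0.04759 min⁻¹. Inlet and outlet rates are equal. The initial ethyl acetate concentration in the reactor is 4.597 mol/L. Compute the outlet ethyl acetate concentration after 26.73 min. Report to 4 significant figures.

Species balance: V dC/dt = Q C_in − Q C − k V C.
This is linear with rate a = Q/V + k = 0.0669066 min⁻¹.
C_ss = Q C_in/(Q + kV) = 1.03185 mol/L; C(t) = C_ss + (C₀ − C_ss) e^(−a t).
C(26.73) = 1.03185 + (3.56515)·e^(−0.0669066·26.73) = 1.03185 + (3.56515)·0.167225 = 1.62803 mol/L.

1.628 mol/L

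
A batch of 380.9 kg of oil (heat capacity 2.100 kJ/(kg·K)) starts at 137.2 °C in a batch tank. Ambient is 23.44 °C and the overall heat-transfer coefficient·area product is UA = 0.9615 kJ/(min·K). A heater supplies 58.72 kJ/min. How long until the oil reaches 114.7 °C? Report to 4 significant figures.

463.3 min

Lumped-capacitance energy balance: M c_p dT/dt = UA(T_amb − T) + Q̇.
τ = M c_p/UA = 831.919 min; T_ss = T_amb + Q̇/UA = 23.44 + 58.72/0.9615 = 84.5112 °C.
T(t) = T_ss + (T₀ − T_ss)e^(−t/τ); set T = 114.7:
t = −τ ln[(T − T_ss)/(T₀ − T_ss)] = −831.919 · ln(0.572964) = 463.323 min.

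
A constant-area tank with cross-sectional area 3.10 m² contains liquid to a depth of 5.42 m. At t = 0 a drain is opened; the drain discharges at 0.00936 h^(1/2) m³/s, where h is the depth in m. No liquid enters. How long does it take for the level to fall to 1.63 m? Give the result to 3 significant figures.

Mass balance (ρ constant): A dh/dt = −0.00936 √h.
This is separable: 2 d(√h)/dt = −0.00936/A, so √h = √h₀ − (0.00936/(2A)) t.
t = 2A(√h₀ − √h)/0.00936 = 2·3.10·(√5.42 − √1.63)/0.00936
  = 6.2000 × (2.3281 − 1.2767) / 0.00936 = 696.42 s.

696 s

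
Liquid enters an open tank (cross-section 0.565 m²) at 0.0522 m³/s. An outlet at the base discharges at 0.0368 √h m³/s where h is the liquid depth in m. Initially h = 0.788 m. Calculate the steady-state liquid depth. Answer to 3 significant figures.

Unsteady balance on liquid volume: A dh/dt = Q_in − 0.0368 √h. At steady state dh/dt = 0:
Q_in = 0.0368 √h_ss ⇒ √h_ss = 0.0522/0.0368 = 1.4185.
h_ss = 1.4185² = 2.0121 m. (Since h₀ = 0.788 m < h_ss, the level will rise toward this value.)

2.01 m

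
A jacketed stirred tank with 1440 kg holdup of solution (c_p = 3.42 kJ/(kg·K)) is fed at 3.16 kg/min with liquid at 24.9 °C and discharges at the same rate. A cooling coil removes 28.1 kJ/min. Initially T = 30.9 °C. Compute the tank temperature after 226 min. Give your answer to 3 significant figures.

M c_p dT/dt = ṁ c_p (T_in − T) − Q̇.
τ = M/ṁ = 455.70 min; T_ss = T_in − Q̇/(ṁ c_p) = 24.9 − 28.1/(3.16·3.42) = 22.300 °C.
Integrating: T(t) = T_ss + (T₀ − T_ss) e^(−t/τ).
T(226) = 22.300 + (8.6001)·e^(−226/455.70) = 22.300 + (8.6001)·0.60900 = 27.537 °C.

27.5 °C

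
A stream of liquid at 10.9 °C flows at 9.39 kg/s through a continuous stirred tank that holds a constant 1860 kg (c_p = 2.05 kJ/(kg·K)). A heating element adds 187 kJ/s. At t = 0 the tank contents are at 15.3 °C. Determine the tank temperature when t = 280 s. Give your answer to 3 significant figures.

M c_p dT/dt = ṁ c_p (T_in − T) + Q̇.
τ = M/ṁ = 198.08 s; T_ss = T_in + Q̇/(ṁ c_p) = 10.9 + 187/(9.39·2.05) = 20.615 °C.
Integrating: T(t) = T_ss + (T₀ − T_ss) e^(−t/τ).
T(280) = 20.615 + (-5.3145)·e^(−280/198.08) = 20.615 + (-5.3145)·0.24328 = 19.322 °C.

19.3 °C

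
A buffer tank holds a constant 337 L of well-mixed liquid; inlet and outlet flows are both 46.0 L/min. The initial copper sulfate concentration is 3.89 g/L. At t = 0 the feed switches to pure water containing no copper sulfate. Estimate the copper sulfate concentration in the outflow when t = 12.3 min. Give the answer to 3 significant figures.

0.726 g/L

Transient balance on the dissolved component: V dC/dt = Q(C_in − C).
Rewrite as dC/dt + C/τ = C_in/τ, τ = V/Q = 7.3261 min.
C approaches C_in exponentially: C(t) = C_in + (C₀ − C_in) e^(−t/τ).
C(12.3) = 0 + (3.89 − 0)·e^(−12.3/7.3261) = 0 + (3.8900)·0.18657 = 0.72577 g/L.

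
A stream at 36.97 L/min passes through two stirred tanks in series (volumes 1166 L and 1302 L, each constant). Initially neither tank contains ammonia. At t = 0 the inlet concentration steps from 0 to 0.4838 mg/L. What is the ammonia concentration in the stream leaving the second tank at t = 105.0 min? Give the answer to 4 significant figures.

Time constants: τᵢ = Vᵢ/Q for each well-mixed tank.
τ₁ = 1166/36.97 = 31.5391 min; τ₂ = 1302/36.97 = 35.2177 min.
Solving the cascade with C₁(0)=C₂(0)=0 gives C₂(t) = C_in[1 − (τ₁ e^(−t/τ₁) − τ₂ e^(−t/τ₂))/(τ₁ − τ₂)].
At t = 105.0: e^(−t/τ₁) = 0.0358217, e^(−t/τ₂) = 0.0507192.
C₂ = 0.4838·[1 − (31.5391·0.0358217 − 35.2177·0.0507192)/(-3.67866)] = 0.4838·0.821557 = 0.397469 mg/L.

0.3975 mg/L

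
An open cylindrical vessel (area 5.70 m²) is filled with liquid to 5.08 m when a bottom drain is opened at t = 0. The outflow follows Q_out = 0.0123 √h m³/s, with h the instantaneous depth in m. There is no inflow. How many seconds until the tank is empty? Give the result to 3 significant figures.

Unsteady balance on liquid volume: A dh/dt = −0.0123 √h.
∫ h^(−1/2) dh = −(0.0123/A) ∫ dt, giving 2√h = 2√h₀ − (0.0123/A) t.
Tank is empty when √h = 0: t_empty = 2A√h₀/0.0123.
t_empty = 2·5.70·√5.08/0.0123 = 11.400·2.2539/0.0123 = 2089.0 s.

2090 s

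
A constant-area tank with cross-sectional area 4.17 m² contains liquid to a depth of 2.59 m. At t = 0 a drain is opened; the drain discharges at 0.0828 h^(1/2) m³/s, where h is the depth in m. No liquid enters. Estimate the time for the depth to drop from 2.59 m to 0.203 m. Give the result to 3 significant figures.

Accumulation of liquid (constant cross-section A): A dh/dt = −0.0828 √h.
∫ h^(−1/2) dh = −(0.0828/A) ∫ dt, giving 2√h = 2√h₀ − (0.0828/A) t.
t = 2A(√h₀ − √h)/0.0828 = 2·4.17·(√2.59 − √0.203)/0.0828
  = 8.3400 × (1.6093 − 0.45056) / 0.0828 = 116.72 s.

117 s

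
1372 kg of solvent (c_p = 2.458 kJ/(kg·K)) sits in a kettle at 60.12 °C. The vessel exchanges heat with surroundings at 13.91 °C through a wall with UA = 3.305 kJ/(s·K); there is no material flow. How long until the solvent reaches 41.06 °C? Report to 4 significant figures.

542.7 s

Energy balance: M c_p dT/dt = −UA(T − T_amb).
τ = M c_p/UA = 1020.39 s; T_ss = T_amb = 13.9100 °C.
T(t) = T_ss + (T₀ − T_ss)e^(−t/τ); set T = 41.06:
t = −τ ln[(T − T_ss)/(T₀ − T_ss)] = −1020.39 · ln(0.587535) = 542.661 s.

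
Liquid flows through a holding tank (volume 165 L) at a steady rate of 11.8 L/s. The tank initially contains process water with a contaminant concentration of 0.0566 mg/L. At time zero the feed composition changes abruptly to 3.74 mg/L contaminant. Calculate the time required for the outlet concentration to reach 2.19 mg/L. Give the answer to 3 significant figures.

12.1 s

Species balance: V dC/dt = Q(C_in − C) ⇒ τ = V/Q = 13.983 s.
C(t) = C_in + (C₀ − C_in) e^(−t/τ). Set C = 2.19 and solve for t:
e^(−t/τ) = (C − C_in)/(C₀ − C_in) = (2.19 − 3.74)/(0.0566 − 3.74) = 0.42081
t = −τ ln(…) = 13.983 × 0.86558 = 12.103 s.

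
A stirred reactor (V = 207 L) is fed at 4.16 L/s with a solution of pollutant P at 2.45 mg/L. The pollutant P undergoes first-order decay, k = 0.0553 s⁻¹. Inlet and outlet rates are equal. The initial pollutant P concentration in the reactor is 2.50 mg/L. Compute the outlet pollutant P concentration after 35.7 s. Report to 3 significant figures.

Accumulation = in − out − consumed: V dC/dt = Q C_in − Q C − k V C.
dC/dt = (Q/V) C_in − (Q/V + k) C; effective rate a = Q/V + k = 0.020097 + 0.0553 = 0.075397 s⁻¹.
C_ss = Q C_in/(Q + kV) = 0.65304 mg/L; C(t) = C_ss + (C₀ − C_ss) e^(−a t).
C(35.7) = 0.65304 + (1.8470)·e^(−0.075397·35.7) = 0.65304 + (1.8470)·0.067768 = 0.77820 mg/L.

0.778 mg/L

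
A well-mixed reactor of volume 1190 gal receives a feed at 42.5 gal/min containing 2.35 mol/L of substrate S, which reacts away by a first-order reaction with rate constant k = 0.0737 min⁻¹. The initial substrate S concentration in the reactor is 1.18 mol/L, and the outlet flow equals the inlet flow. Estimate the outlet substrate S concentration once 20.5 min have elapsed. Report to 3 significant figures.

Accumulation = in − out − consumed: V dC/dt = Q C_in − Q C − k V C.
dC/dt = (Q/V) C_in − (Q/V + k) C; effective rate a = Q/V + k = 0.035714 + 0.0737 = 0.10941 min⁻¹.
C_ss = Q C_in/(Q + kV) = 0.76707 mol/L; C(t) = C_ss + (C₀ − C_ss) e^(−a t).
C(20.5) = 0.76707 + (0.41293)·e^(−0.10941·20.5) = 0.76707 + (0.41293)·0.10614 = 0.81090 mol/L.

0.811 mol/L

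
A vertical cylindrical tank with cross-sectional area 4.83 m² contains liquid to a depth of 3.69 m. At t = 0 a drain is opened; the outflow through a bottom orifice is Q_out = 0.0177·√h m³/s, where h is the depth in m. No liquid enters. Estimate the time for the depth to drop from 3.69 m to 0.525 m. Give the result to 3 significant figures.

653 s

Mass balance (ρ constant): A dh/dt = −0.0177 √h.
This is separable: 2 d(√h)/dt = −0.0177/A, so √h = √h₀ − (0.0177/(2A)) t.
t = 2A(√h₀ − √h)/0.0177 = 2·4.83·(√3.69 − √0.525)/0.0177
  = 9.6600 × (1.9209 − 0.72457) / 0.0177 = 652.93 s.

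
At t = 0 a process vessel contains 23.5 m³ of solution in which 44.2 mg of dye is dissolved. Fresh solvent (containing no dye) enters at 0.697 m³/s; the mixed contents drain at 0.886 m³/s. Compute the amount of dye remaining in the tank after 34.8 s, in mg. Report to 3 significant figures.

Let m(t) be the amount of dye. Volume: V(t) = V₀ + (Q_in − Q_out) t = 23.5 − 0.18900 t; V(34.8) = 16.923 m³.
No dye enters, so dm/dt = −Q_out · (m/V).
Separate: dm/m = −Q_out dt/V(t) ⇒ ln(m/m₀) = −(Q_out/(Q_in−Q_out)) ln(V/V₀).
m = m₀ (V₀/V)^(Q_out/(Q_in−Q_out)) = 44.2 × (23.5/16.923)^(-4.6878) = 9.4833 mg.

9.48 mg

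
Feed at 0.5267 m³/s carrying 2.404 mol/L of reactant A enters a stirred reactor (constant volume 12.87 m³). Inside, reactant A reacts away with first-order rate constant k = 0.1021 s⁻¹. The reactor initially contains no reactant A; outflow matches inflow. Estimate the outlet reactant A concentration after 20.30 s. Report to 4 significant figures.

0.6502 mol/L

Species balance: V dC/dt = Q C_in − Q C − k V C.
dC/dt = (Q/V) C_in − (Q/V + k) C; effective rate a = Q/V + k = 0.0409246 + 0.1021 = 0.143025 s⁻¹.
C_ss = Q C_in/(Q + kV) = 0.687873 mol/L; C(t) = C_ss + (C₀ − C_ss) e^(−a t).
C(20.30) = 0.687873 + (-0.687873)·e^(−0.143025·20.30) = 0.687873 + (-0.687873)·0.0548365 = 0.650153 mol/L.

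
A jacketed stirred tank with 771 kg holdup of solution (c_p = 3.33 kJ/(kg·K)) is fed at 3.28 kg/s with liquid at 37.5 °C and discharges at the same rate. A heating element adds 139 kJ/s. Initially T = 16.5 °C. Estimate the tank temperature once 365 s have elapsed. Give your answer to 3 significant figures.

First-law balance (no shaft work): M c_p dT/dt = ṁ c_p (T_in − T) + 139.
Rearrange: dT/dt = (T_ss − T)/τ with τ = M/ṁ = 235.06 s and T_ss = T_in + Q̇/(ṁ c_p) = 50.226 °C.
T approaches T_ss exponentially: T(t) = T_ss + (T₀ − T_ss) e^(−t/τ).
T(365) = 50.226 + (-33.726)·e^(−365/235.06) = 50.226 + (-33.726)·0.21166 = 43.088 °C.

43.1 °C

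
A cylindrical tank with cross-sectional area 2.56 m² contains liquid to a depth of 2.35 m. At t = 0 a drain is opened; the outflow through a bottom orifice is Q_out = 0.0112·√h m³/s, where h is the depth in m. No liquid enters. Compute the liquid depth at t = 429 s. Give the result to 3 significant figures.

Volume balance on the tank: A dh/dt = −0.0112 √h.
Separate and integrate: 2(√h − √h₀) = −(0.0112/A) t.
√h = √2.35 − 0.0112·429/(2·2.56) = 1.5330 − 0.93844 = 0.59453.
h = 0.59453² = 0.35347 m.

0.353 m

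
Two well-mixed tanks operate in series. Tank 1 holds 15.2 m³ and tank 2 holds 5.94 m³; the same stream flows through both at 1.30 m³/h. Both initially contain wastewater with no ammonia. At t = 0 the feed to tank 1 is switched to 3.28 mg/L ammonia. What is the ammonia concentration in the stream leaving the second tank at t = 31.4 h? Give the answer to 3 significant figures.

Time constants: τᵢ = Vᵢ/Q for each well-mixed tank.
τ₁ = 15.2/1.30 = 11.692 h; τ₂ = 5.94/1.30 = 4.5692 h.
Tank 1: C₁ = C_in(1 − e^(−t/τ₁)). Tank 2 (τ₁ ≠ τ₂): C₂ = C_in[1 − (τ₁ e^(−t/τ₁) − τ₂ e^(−t/τ₂))/(τ₁ − τ₂)].
At t = 31.4: e^(−t/τ₁) = 0.068185, e^(−t/τ₂) = 0.0010363.
C₂ = 3.28·[1 − (11.692·0.068185 − 4.5692·0.0010363)/(7.1231)] = 3.28·0.88874 = 2.9151 mg/L.

2.92 mg/L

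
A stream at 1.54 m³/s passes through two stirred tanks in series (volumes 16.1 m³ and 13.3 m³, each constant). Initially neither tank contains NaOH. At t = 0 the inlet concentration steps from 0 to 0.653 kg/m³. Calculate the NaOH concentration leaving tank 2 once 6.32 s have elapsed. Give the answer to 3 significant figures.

Species balance on tank i: dCᵢ/dt = (Cᵢ₋₁ − Cᵢ)/τᵢ with τᵢ = Vᵢ/Q.
τ₁ = 16.1/1.54 = 10.455 s; τ₂ = 13.3/1.54 = 8.6364 s.
Solving the cascade with C₁(0)=C₂(0)=0 gives C₂(t) = C_in[1 − (τ₁ e^(−t/τ₁) − τ₂ e^(−t/τ₂))/(τ₁ − τ₂)].
At t = 6.32: e^(−t/τ₁) = 0.54634, e^(−t/τ₂) = 0.48105.
C₂ = 0.653·[1 − (10.455·0.54634 − 8.6364·0.48105)/(1.8182)] = 0.653·0.14355 = 0.093735 kg/m³.

0.0937 kg/m³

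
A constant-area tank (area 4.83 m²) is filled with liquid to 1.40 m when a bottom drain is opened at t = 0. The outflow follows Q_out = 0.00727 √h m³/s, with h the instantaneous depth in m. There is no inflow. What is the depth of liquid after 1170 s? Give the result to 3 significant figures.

0.0916 m

Accumulation of liquid (constant cross-section A): A dh/dt = −0.00727 √h.
Separate and integrate: 2(√h − √h₀) = −(0.00727/A) t.
√h = √1.40 − 0.00727·1170/(2·4.83) = 1.1832 − 0.88053 = 0.30269.
h = 0.30269² = 0.091620 m.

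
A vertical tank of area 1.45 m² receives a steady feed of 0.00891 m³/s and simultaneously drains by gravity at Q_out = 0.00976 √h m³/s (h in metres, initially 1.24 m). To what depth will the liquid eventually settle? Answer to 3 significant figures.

Level balance: A dh/dt = 0.00891 − 0.00976 √h. Setting dh/dt = 0:
Q_in = 0.00976 √h_ss ⇒ √h_ss = 0.00891/0.00976 = 0.91291.
h_ss = 0.91291² = 0.83340 m. (Since h₀ = 1.24 m > h_ss, the level will fall toward this value.)

0.833 m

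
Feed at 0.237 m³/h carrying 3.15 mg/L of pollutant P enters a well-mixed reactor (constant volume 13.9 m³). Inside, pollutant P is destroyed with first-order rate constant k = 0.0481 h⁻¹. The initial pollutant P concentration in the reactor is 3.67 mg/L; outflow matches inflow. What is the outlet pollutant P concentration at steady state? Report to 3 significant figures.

0.824 mg/L

V dC/dt = Q(C_in − C) − k V C.
At steady state: 0 = Q C_in − (Q + kV) C_ss, so C_ss = Q C_in/(Q + kV).
C_ss = 0.237·3.15/(0.237 + 0.0481·13.9) = 0.74655/0.90559 = 0.82438 mg/L.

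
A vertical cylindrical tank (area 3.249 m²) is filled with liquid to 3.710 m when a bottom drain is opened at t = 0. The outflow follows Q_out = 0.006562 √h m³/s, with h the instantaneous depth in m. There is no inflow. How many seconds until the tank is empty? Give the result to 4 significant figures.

1907 s

Volume balance on the tank: A dh/dt = −0.006562 √h.
This is separable: 2 d(√h)/dt = −0.006562/A, so √h = √h₀ − (0.006562/(2A)) t.
Set h = 0: 2√h₀ = (0.006562/A) t_empty ⇒ t_empty = 2A√h₀/0.006562.
t_empty = 2·3.249·√3.710/0.006562 = 6.49800·1.92614/0.006562 = 1907.35 s.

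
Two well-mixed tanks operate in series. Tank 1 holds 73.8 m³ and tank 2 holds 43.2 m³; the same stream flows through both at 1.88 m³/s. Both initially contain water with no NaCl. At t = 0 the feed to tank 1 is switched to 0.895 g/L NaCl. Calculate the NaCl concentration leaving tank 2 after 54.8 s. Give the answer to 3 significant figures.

Time constants: τᵢ = Vᵢ/Q for each well-mixed tank.
τ₁ = 73.8/1.88 = 39.255 s; τ₂ = 43.2/1.88 = 22.979 s.
Tank 1: C₁ = C_in(1 − e^(−t/τ₁)). Tank 2 (τ₁ ≠ τ₂): C₂ = C_in[1 − (τ₁ e^(−t/τ₁) − τ₂ e^(−t/τ₂))/(τ₁ − τ₂)].
At t = 54.8: e^(−t/τ₁) = 0.24759, e^(−t/τ₂) = 0.092106.
C₂ = 0.895·[1 − (39.255·0.24759 − 22.979·0.092106)/(16.277)] = 0.895·0.53291 = 0.47695 g/L.

0.477 g/L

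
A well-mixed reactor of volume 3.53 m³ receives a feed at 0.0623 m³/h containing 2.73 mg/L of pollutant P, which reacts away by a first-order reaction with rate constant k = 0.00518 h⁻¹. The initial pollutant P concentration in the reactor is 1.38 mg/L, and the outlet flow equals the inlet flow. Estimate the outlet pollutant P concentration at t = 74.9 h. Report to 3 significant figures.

V dC/dt = Q(C_in − C) − k V C.
This is linear with rate a = Q/V + k = 0.022829 h⁻¹.
C_ss = Q C_in/(Q + kV) = 2.1105 mg/L; C(t) = C_ss + (C₀ − C_ss) e^(−a t).
C(74.9) = 2.1105 + (-0.73054)·e^(−0.022829·74.9) = 2.1105 + (-0.73054)·0.18089 = 1.9784 mg/L.

1.98 mg/L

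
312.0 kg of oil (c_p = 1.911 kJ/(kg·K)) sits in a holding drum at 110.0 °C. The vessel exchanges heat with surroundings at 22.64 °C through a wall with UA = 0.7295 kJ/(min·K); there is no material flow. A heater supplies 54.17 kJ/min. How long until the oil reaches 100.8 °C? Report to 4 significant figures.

989.8 min

Lumped-capacitance energy balance: M c_p dT/dt = UA(T_amb − T) + Q̇.
τ = M c_p/UA = 817.316 min; T_ss = T_amb + Q̇/UA = 22.64 + 54.17/0.7295 = 96.8963 °C.
T(t) = T_ss + (T₀ − T_ss)e^(−t/τ); set T = 100.8:
t = −τ ln[(T − T_ss)/(T₀ − T_ss)] = −817.316 · ln(0.297906) = 989.751 min.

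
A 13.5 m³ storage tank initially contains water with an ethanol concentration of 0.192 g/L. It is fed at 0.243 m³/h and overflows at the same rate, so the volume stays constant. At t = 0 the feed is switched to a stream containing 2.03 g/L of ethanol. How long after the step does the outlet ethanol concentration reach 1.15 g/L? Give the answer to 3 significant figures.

40.9 h

Transient balance on the dissolved component: V dC/dt = Q(C_in − C), so τ = V/Q = 55.556 h.
C(t) = C_in + (C₀ − C_in) e^(−t/τ). Set C = 1.15 and solve for t:
e^(−t/τ) = (C − C_in)/(C₀ − C_in) = (1.15 − 2.03)/(0.192 − 2.03) = 0.47878
t = −τ ln(…) = 55.556 × 0.73651 = 40.917 h.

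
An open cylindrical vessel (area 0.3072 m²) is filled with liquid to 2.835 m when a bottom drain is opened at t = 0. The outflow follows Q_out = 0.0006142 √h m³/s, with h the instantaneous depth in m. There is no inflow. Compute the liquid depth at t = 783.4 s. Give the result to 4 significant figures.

0.8111 m

With no inflow, A dh/dt = −0.0006142 √h.
Separate and integrate: 2(√h − √h₀) = −(0.0006142/A) t.
√h = √2.835 − 0.0006142·783.4/(2·0.3072) = 1.68375 − 0.783145 = 0.900601.
h = 0.900601² = 0.811082 m.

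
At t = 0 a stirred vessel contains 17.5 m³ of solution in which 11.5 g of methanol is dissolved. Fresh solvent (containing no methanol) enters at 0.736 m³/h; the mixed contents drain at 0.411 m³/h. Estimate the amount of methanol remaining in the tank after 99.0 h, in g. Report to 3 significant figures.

Let m(t) be the amount of methanol. Volume: V(t) = V₀ + (Q_in − Q_out) t = 17.5 + 0.32500 t; V(99.0) = 49.675 m³.
Species balance (pure solvent in): dm/dt = −Q_out · m/V(t).
Separate: dm/m = −Q_out dt/V(t) ⇒ ln(m/m₀) = −(Q_out/(Q_in−Q_out)) ln(V/V₀).
m = m₀ (V₀/V)^(Q_out/(Q_in−Q_out)) = 11.5 × (17.5/49.675)^(1.2646) = 3.0740 g.

3.07 g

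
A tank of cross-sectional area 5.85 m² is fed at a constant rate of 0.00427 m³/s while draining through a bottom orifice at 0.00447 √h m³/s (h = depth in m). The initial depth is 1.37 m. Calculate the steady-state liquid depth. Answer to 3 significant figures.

0.913 m

A dh/dt = Q_in − 0.00447 √h. Steady state requires inflow = outflow:
Q_in = 0.00447 √h_ss ⇒ √h_ss = 0.00427/0.00447 = 0.95526.
h_ss = 0.95526² = 0.91252 m. (Since h₀ = 1.37 m > h_ss, the level will fall toward this value.)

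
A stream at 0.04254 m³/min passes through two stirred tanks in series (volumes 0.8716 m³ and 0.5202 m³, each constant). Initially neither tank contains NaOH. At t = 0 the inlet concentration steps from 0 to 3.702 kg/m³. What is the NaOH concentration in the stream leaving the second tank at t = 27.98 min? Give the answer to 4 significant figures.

Species balance on tank i: dCᵢ/dt = (Cᵢ₋₁ − Cᵢ)/τᵢ with τᵢ = Vᵢ/Q.
τ₁ = 0.8716/0.04254 = 20.4890 min; τ₂ = 0.5202/0.04254 = 12.2285 min.
Tank 1: C₁ = C_in(1 − e^(−t/τ₁)). Tank 2 (τ₁ ≠ τ₂): C₂ = C_in[1 − (τ₁ e^(−t/τ₁) − τ₂ e^(−t/τ₂))/(τ₁ − τ₂)].
At t = 27.98: e^(−t/τ₁) = 0.255224, e^(−t/τ₂) = 0.101459.
C₂ = 3.702·[1 − (20.4890·0.255224 − 12.2285·0.101459)/(8.26046)] = 3.702·0.517148 = 1.91448 kg/m³.

1.914 kg/m³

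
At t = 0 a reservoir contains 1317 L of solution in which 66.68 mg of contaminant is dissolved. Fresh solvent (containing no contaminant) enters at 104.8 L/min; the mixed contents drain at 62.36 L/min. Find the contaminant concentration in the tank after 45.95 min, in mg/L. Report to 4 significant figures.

Total volume: dV/dt = Q_in − Q_out = 42.4400 L/min, so V(t) = 1317 + 42.4400 t and V(45.95) = 3267.12 L.
No contaminant enters, so dm/dt = −Q_out · (m/V).
dm/m = −Q_out dt/(V₀ + 42.4400 t); integrating gives ln(m/m₀) = −(Q_out/(Q_in−Q_out)) ln(V/V₀).
m = m₀ (V₀/V)^(Q_out/(Q_in−Q_out)) = 66.68 × (1317/3267.12)^(1.46937) = 17.5474 mg.
C = m/V = 17.5474/3267.12 = 0.00537092 mg/L.

0.005371 mg/L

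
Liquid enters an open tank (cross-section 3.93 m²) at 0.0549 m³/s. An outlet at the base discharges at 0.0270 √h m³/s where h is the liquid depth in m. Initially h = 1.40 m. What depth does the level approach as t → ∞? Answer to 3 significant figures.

A dh/dt = Q_in − 0.0270 √h. Steady state requires inflow = outflow:
Q_in = 0.0270 √h_ss ⇒ √h_ss = 0.0549/0.0270 = 2.0333.
h_ss = 2.0333² = 4.1344 m. (Since h₀ = 1.40 m < h_ss, the level will rise toward this value.)

4.13 m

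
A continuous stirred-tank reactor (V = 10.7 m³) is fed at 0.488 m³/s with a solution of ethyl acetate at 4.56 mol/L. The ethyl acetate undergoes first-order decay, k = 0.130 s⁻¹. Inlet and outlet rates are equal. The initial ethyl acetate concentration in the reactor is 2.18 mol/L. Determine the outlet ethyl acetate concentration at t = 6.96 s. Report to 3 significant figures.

Species balance: V dC/dt = Q C_in − Q C − k V C.
dC/dt = (Q/V) C_in − (Q/V + k) C; effective rate a = Q/V + k = 0.045607 + 0.130 = 0.17561 s⁻¹.
C_ss = Q C_in/(Q + kV) = 1.1843 mol/L; C(t) = C_ss + (C₀ − C_ss) e^(−a t).
C(6.96) = 1.1843 + (0.99571)·e^(−0.17561·6.96) = 1.1843 + (0.99571)·0.29457 = 1.4776 mol/L.

1.48 mol/L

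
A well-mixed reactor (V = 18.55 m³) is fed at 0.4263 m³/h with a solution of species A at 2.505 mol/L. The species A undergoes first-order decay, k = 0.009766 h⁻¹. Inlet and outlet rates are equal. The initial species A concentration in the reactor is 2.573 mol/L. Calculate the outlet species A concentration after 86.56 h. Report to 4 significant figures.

V dC/dt = Q(C_in − C) − k V C.
This is linear with rate a = Q/V + k = 0.0327471 h⁻¹.
C_ss = Q C_in/(Q + kV) = 1.75795 mol/L; C(t) = C_ss + (C₀ − C_ss) e^(−a t).
C(86.56) = 1.75795 + (0.815053)·e^(−0.0327471·86.56) = 1.75795 + (0.815053)·0.0587425 = 1.80583 mol/L.

1.806 mol/L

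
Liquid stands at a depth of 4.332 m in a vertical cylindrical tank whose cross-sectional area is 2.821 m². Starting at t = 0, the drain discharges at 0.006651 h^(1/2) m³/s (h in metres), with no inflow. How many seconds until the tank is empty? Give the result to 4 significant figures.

1766 s

Unsteady balance on liquid volume: A dh/dt = −0.006651 √h.
∫ h^(−1/2) dh = −(0.006651/A) ∫ dt, giving 2√h = 2√h₀ − (0.006651/A) t.
Set h = 0: 2√h₀ = (0.006651/A) t_empty ⇒ t_empty = 2A√h₀/0.006651.
t_empty = 2·2.821·√4.332/0.006651 = 5.64200·2.08135/0.006651 = 1765.59 s.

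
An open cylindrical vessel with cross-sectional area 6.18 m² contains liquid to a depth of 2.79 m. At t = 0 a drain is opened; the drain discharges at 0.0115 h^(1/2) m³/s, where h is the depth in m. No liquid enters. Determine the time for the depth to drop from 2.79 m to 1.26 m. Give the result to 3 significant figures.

With no inflow, A dh/dt = −0.0115 √h.
This is separable: 2 d(√h)/dt = −0.0115/A, so √h = √h₀ − (0.0115/(2A)) t.
t = 2A(√h₀ − √h)/0.0115 = 2·6.18·(√2.79 − √1.26)/0.0115
  = 12.360 × (1.6703 − 1.1225) / 0.0115 = 588.80 s.

589 s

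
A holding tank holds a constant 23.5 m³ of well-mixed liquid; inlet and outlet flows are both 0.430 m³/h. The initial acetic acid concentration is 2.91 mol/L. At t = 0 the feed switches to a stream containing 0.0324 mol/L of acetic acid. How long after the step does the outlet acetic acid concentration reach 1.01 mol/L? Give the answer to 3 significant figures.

59.0 h

Mass balance on the solute (V constant): V dC/dt = Q(C_in − C), so τ = V/Q = 54.651 h.
C(t) = C_in + (C₀ − C_in) e^(−t/τ). Set C = 1.01 and solve for t:
e^(−t/τ) = (C − C_in)/(C₀ − C_in) = (1.01 − 0.0324)/(2.91 − 0.0324) = 0.33973
t = −τ ln(…) = 54.651 × 1.0796 = 59.002 h.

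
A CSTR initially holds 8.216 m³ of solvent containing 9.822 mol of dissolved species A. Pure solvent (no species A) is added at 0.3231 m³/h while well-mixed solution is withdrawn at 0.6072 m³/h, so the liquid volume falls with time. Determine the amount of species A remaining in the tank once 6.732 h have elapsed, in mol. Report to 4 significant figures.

5.575 mol

Let m(t) be the amount of species A. Volume: V(t) = V₀ + (Q_in − Q_out) t = 8.216 − 0.284100 t; V(6.732) = 6.30344 m³.
Solute balance: dm/dt = 0 − Q_out C = −Q_out m/V(t).
Separate: dm/m = −Q_out dt/V(t) ⇒ ln(m/m₀) = −(Q_out/(Q_in−Q_out)) ln(V/V₀).
m = m₀ (V₀/V)^(Q_out/(Q_in−Q_out)) = 9.822 × (8.216/6.30344)^(-2.13728) = 5.57489 mol.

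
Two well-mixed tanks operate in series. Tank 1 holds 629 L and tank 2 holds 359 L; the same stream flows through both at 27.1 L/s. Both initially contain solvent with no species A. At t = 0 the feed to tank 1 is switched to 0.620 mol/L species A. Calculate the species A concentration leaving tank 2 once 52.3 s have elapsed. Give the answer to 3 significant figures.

0.484 mol/L

Species balance on tank i: dCᵢ/dt = (Cᵢ₋₁ − Cᵢ)/τᵢ with τᵢ = Vᵢ/Q.
τ₁ = 629/27.1 = 23.210 s; τ₂ = 359/27.1 = 13.247 s.
Solving the cascade with C₁(0)=C₂(0)=0 gives C₂(t) = C_in[1 − (τ₁ e^(−t/τ₁) − τ₂ e^(−t/τ₂))/(τ₁ − τ₂)].
At t = 52.3: e^(−t/τ₁) = 0.10505, e^(−t/τ₂) = 0.019293.
C₂ = 0.620·[1 − (23.210·0.10505 − 13.247·0.019293)/(9.9631)] = 0.620·0.78092 = 0.48417 mol/L.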